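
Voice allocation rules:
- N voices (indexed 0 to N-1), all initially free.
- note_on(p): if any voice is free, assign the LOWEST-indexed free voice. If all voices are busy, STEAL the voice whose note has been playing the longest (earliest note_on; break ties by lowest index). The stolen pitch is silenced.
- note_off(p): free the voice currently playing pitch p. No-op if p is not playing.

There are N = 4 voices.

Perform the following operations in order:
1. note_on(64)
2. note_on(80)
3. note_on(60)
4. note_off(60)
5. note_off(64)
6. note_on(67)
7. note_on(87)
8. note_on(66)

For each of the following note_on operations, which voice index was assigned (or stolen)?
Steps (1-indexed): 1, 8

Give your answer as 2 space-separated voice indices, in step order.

Op 1: note_on(64): voice 0 is free -> assigned | voices=[64 - - -]
Op 2: note_on(80): voice 1 is free -> assigned | voices=[64 80 - -]
Op 3: note_on(60): voice 2 is free -> assigned | voices=[64 80 60 -]
Op 4: note_off(60): free voice 2 | voices=[64 80 - -]
Op 5: note_off(64): free voice 0 | voices=[- 80 - -]
Op 6: note_on(67): voice 0 is free -> assigned | voices=[67 80 - -]
Op 7: note_on(87): voice 2 is free -> assigned | voices=[67 80 87 -]
Op 8: note_on(66): voice 3 is free -> assigned | voices=[67 80 87 66]

Answer: 0 3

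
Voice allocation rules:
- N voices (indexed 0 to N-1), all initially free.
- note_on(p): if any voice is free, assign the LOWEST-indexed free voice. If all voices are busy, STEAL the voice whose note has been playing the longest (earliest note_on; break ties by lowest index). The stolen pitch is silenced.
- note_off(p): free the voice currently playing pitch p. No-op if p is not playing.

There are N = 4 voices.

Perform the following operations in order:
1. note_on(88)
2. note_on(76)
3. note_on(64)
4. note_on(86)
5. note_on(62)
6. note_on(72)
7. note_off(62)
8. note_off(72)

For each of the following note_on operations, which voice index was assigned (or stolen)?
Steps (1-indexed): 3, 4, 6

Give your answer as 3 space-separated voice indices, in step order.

Op 1: note_on(88): voice 0 is free -> assigned | voices=[88 - - -]
Op 2: note_on(76): voice 1 is free -> assigned | voices=[88 76 - -]
Op 3: note_on(64): voice 2 is free -> assigned | voices=[88 76 64 -]
Op 4: note_on(86): voice 3 is free -> assigned | voices=[88 76 64 86]
Op 5: note_on(62): all voices busy, STEAL voice 0 (pitch 88, oldest) -> assign | voices=[62 76 64 86]
Op 6: note_on(72): all voices busy, STEAL voice 1 (pitch 76, oldest) -> assign | voices=[62 72 64 86]
Op 7: note_off(62): free voice 0 | voices=[- 72 64 86]
Op 8: note_off(72): free voice 1 | voices=[- - 64 86]

Answer: 2 3 1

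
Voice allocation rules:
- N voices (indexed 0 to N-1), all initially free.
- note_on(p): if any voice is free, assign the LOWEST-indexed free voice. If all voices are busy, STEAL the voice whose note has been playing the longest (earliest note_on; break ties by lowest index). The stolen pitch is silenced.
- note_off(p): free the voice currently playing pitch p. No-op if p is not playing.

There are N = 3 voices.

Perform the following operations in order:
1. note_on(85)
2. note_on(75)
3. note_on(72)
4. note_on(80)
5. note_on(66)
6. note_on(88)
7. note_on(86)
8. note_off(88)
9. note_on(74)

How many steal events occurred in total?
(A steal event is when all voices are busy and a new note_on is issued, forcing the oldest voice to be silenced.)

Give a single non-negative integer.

Op 1: note_on(85): voice 0 is free -> assigned | voices=[85 - -]
Op 2: note_on(75): voice 1 is free -> assigned | voices=[85 75 -]
Op 3: note_on(72): voice 2 is free -> assigned | voices=[85 75 72]
Op 4: note_on(80): all voices busy, STEAL voice 0 (pitch 85, oldest) -> assign | voices=[80 75 72]
Op 5: note_on(66): all voices busy, STEAL voice 1 (pitch 75, oldest) -> assign | voices=[80 66 72]
Op 6: note_on(88): all voices busy, STEAL voice 2 (pitch 72, oldest) -> assign | voices=[80 66 88]
Op 7: note_on(86): all voices busy, STEAL voice 0 (pitch 80, oldest) -> assign | voices=[86 66 88]
Op 8: note_off(88): free voice 2 | voices=[86 66 -]
Op 9: note_on(74): voice 2 is free -> assigned | voices=[86 66 74]

Answer: 4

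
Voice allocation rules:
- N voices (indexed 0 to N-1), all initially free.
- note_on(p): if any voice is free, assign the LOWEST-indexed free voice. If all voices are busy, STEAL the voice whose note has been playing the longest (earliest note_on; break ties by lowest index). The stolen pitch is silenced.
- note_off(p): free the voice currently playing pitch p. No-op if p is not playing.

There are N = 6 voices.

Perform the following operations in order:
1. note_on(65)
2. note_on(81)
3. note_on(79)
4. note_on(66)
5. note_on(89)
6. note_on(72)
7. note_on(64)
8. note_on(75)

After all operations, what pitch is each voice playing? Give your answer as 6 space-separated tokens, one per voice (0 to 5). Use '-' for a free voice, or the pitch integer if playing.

Answer: 64 75 79 66 89 72

Derivation:
Op 1: note_on(65): voice 0 is free -> assigned | voices=[65 - - - - -]
Op 2: note_on(81): voice 1 is free -> assigned | voices=[65 81 - - - -]
Op 3: note_on(79): voice 2 is free -> assigned | voices=[65 81 79 - - -]
Op 4: note_on(66): voice 3 is free -> assigned | voices=[65 81 79 66 - -]
Op 5: note_on(89): voice 4 is free -> assigned | voices=[65 81 79 66 89 -]
Op 6: note_on(72): voice 5 is free -> assigned | voices=[65 81 79 66 89 72]
Op 7: note_on(64): all voices busy, STEAL voice 0 (pitch 65, oldest) -> assign | voices=[64 81 79 66 89 72]
Op 8: note_on(75): all voices busy, STEAL voice 1 (pitch 81, oldest) -> assign | voices=[64 75 79 66 89 72]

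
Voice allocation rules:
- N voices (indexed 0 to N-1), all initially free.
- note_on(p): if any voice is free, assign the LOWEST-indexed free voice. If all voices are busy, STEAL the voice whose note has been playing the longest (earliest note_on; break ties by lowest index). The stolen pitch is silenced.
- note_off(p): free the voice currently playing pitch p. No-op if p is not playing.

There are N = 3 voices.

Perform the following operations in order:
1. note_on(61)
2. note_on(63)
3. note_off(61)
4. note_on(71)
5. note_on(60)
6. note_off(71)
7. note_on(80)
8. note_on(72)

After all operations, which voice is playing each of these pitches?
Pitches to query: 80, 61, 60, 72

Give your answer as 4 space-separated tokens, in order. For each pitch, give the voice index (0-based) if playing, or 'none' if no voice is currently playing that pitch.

Answer: 0 none 2 1

Derivation:
Op 1: note_on(61): voice 0 is free -> assigned | voices=[61 - -]
Op 2: note_on(63): voice 1 is free -> assigned | voices=[61 63 -]
Op 3: note_off(61): free voice 0 | voices=[- 63 -]
Op 4: note_on(71): voice 0 is free -> assigned | voices=[71 63 -]
Op 5: note_on(60): voice 2 is free -> assigned | voices=[71 63 60]
Op 6: note_off(71): free voice 0 | voices=[- 63 60]
Op 7: note_on(80): voice 0 is free -> assigned | voices=[80 63 60]
Op 8: note_on(72): all voices busy, STEAL voice 1 (pitch 63, oldest) -> assign | voices=[80 72 60]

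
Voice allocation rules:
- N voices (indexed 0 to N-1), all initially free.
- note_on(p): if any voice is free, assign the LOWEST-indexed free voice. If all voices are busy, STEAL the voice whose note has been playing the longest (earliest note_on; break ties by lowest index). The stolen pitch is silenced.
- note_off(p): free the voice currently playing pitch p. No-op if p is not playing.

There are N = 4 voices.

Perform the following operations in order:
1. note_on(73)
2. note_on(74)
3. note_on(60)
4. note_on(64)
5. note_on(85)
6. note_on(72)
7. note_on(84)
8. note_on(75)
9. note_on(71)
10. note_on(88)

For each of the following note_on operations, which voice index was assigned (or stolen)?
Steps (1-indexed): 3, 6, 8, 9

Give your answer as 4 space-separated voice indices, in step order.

Op 1: note_on(73): voice 0 is free -> assigned | voices=[73 - - -]
Op 2: note_on(74): voice 1 is free -> assigned | voices=[73 74 - -]
Op 3: note_on(60): voice 2 is free -> assigned | voices=[73 74 60 -]
Op 4: note_on(64): voice 3 is free -> assigned | voices=[73 74 60 64]
Op 5: note_on(85): all voices busy, STEAL voice 0 (pitch 73, oldest) -> assign | voices=[85 74 60 64]
Op 6: note_on(72): all voices busy, STEAL voice 1 (pitch 74, oldest) -> assign | voices=[85 72 60 64]
Op 7: note_on(84): all voices busy, STEAL voice 2 (pitch 60, oldest) -> assign | voices=[85 72 84 64]
Op 8: note_on(75): all voices busy, STEAL voice 3 (pitch 64, oldest) -> assign | voices=[85 72 84 75]
Op 9: note_on(71): all voices busy, STEAL voice 0 (pitch 85, oldest) -> assign | voices=[71 72 84 75]
Op 10: note_on(88): all voices busy, STEAL voice 1 (pitch 72, oldest) -> assign | voices=[71 88 84 75]

Answer: 2 1 3 0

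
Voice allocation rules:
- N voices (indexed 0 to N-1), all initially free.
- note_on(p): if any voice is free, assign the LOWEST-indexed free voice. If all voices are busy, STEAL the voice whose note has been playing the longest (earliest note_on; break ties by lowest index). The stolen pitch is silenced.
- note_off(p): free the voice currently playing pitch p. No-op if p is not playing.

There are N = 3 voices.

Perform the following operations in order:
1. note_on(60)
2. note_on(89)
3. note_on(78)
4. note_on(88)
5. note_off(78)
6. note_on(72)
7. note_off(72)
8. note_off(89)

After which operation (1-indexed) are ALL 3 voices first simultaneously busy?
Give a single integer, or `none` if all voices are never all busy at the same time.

Answer: 3

Derivation:
Op 1: note_on(60): voice 0 is free -> assigned | voices=[60 - -]
Op 2: note_on(89): voice 1 is free -> assigned | voices=[60 89 -]
Op 3: note_on(78): voice 2 is free -> assigned | voices=[60 89 78]
Op 4: note_on(88): all voices busy, STEAL voice 0 (pitch 60, oldest) -> assign | voices=[88 89 78]
Op 5: note_off(78): free voice 2 | voices=[88 89 -]
Op 6: note_on(72): voice 2 is free -> assigned | voices=[88 89 72]
Op 7: note_off(72): free voice 2 | voices=[88 89 -]
Op 8: note_off(89): free voice 1 | voices=[88 - -]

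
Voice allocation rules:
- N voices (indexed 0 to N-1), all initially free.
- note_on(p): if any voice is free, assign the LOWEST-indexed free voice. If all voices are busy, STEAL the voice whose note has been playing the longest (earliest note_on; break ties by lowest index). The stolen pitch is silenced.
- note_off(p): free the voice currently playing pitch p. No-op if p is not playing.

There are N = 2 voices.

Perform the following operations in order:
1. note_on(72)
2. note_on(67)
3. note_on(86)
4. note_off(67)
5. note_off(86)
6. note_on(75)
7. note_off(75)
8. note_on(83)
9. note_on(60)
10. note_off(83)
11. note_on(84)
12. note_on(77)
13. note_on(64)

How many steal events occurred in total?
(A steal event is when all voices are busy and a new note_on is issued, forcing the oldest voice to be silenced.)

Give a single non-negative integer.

Answer: 3

Derivation:
Op 1: note_on(72): voice 0 is free -> assigned | voices=[72 -]
Op 2: note_on(67): voice 1 is free -> assigned | voices=[72 67]
Op 3: note_on(86): all voices busy, STEAL voice 0 (pitch 72, oldest) -> assign | voices=[86 67]
Op 4: note_off(67): free voice 1 | voices=[86 -]
Op 5: note_off(86): free voice 0 | voices=[- -]
Op 6: note_on(75): voice 0 is free -> assigned | voices=[75 -]
Op 7: note_off(75): free voice 0 | voices=[- -]
Op 8: note_on(83): voice 0 is free -> assigned | voices=[83 -]
Op 9: note_on(60): voice 1 is free -> assigned | voices=[83 60]
Op 10: note_off(83): free voice 0 | voices=[- 60]
Op 11: note_on(84): voice 0 is free -> assigned | voices=[84 60]
Op 12: note_on(77): all voices busy, STEAL voice 1 (pitch 60, oldest) -> assign | voices=[84 77]
Op 13: note_on(64): all voices busy, STEAL voice 0 (pitch 84, oldest) -> assign | voices=[64 77]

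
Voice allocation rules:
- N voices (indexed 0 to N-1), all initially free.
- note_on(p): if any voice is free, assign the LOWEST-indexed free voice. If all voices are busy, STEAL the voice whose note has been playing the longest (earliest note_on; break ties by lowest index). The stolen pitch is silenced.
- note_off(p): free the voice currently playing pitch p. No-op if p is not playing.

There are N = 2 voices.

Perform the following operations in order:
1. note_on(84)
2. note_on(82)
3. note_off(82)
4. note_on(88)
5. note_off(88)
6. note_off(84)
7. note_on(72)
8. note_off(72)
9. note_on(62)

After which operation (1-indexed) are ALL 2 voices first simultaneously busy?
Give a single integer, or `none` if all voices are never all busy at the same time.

Op 1: note_on(84): voice 0 is free -> assigned | voices=[84 -]
Op 2: note_on(82): voice 1 is free -> assigned | voices=[84 82]
Op 3: note_off(82): free voice 1 | voices=[84 -]
Op 4: note_on(88): voice 1 is free -> assigned | voices=[84 88]
Op 5: note_off(88): free voice 1 | voices=[84 -]
Op 6: note_off(84): free voice 0 | voices=[- -]
Op 7: note_on(72): voice 0 is free -> assigned | voices=[72 -]
Op 8: note_off(72): free voice 0 | voices=[- -]
Op 9: note_on(62): voice 0 is free -> assigned | voices=[62 -]

Answer: 2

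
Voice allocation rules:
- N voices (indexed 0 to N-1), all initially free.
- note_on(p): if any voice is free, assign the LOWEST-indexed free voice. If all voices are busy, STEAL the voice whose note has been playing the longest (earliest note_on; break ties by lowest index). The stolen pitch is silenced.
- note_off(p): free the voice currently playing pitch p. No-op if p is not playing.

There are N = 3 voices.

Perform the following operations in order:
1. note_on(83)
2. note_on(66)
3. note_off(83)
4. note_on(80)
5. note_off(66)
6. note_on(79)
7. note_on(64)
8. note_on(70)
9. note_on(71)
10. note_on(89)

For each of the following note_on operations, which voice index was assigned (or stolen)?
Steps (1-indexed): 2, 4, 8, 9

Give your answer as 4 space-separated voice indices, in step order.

Answer: 1 0 0 1

Derivation:
Op 1: note_on(83): voice 0 is free -> assigned | voices=[83 - -]
Op 2: note_on(66): voice 1 is free -> assigned | voices=[83 66 -]
Op 3: note_off(83): free voice 0 | voices=[- 66 -]
Op 4: note_on(80): voice 0 is free -> assigned | voices=[80 66 -]
Op 5: note_off(66): free voice 1 | voices=[80 - -]
Op 6: note_on(79): voice 1 is free -> assigned | voices=[80 79 -]
Op 7: note_on(64): voice 2 is free -> assigned | voices=[80 79 64]
Op 8: note_on(70): all voices busy, STEAL voice 0 (pitch 80, oldest) -> assign | voices=[70 79 64]
Op 9: note_on(71): all voices busy, STEAL voice 1 (pitch 79, oldest) -> assign | voices=[70 71 64]
Op 10: note_on(89): all voices busy, STEAL voice 2 (pitch 64, oldest) -> assign | voices=[70 71 89]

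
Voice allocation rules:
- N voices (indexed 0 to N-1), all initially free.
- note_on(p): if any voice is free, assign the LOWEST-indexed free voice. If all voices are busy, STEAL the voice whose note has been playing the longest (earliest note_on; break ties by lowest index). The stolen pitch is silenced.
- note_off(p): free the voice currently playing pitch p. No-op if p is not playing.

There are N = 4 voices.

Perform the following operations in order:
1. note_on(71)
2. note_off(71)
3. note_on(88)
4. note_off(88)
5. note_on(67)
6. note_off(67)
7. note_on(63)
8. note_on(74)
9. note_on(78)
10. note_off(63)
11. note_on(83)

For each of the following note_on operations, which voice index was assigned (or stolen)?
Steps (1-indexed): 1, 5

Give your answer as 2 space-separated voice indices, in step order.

Answer: 0 0

Derivation:
Op 1: note_on(71): voice 0 is free -> assigned | voices=[71 - - -]
Op 2: note_off(71): free voice 0 | voices=[- - - -]
Op 3: note_on(88): voice 0 is free -> assigned | voices=[88 - - -]
Op 4: note_off(88): free voice 0 | voices=[- - - -]
Op 5: note_on(67): voice 0 is free -> assigned | voices=[67 - - -]
Op 6: note_off(67): free voice 0 | voices=[- - - -]
Op 7: note_on(63): voice 0 is free -> assigned | voices=[63 - - -]
Op 8: note_on(74): voice 1 is free -> assigned | voices=[63 74 - -]
Op 9: note_on(78): voice 2 is free -> assigned | voices=[63 74 78 -]
Op 10: note_off(63): free voice 0 | voices=[- 74 78 -]
Op 11: note_on(83): voice 0 is free -> assigned | voices=[83 74 78 -]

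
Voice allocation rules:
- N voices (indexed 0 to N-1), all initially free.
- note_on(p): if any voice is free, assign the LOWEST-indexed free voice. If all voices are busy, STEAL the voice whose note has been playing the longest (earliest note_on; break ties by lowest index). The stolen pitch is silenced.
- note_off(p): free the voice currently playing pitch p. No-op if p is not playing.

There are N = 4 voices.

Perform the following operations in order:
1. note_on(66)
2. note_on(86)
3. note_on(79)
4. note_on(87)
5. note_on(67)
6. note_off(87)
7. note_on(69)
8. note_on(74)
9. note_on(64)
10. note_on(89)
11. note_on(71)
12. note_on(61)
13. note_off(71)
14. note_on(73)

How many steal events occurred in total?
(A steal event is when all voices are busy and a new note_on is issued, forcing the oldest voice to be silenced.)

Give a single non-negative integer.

Op 1: note_on(66): voice 0 is free -> assigned | voices=[66 - - -]
Op 2: note_on(86): voice 1 is free -> assigned | voices=[66 86 - -]
Op 3: note_on(79): voice 2 is free -> assigned | voices=[66 86 79 -]
Op 4: note_on(87): voice 3 is free -> assigned | voices=[66 86 79 87]
Op 5: note_on(67): all voices busy, STEAL voice 0 (pitch 66, oldest) -> assign | voices=[67 86 79 87]
Op 6: note_off(87): free voice 3 | voices=[67 86 79 -]
Op 7: note_on(69): voice 3 is free -> assigned | voices=[67 86 79 69]
Op 8: note_on(74): all voices busy, STEAL voice 1 (pitch 86, oldest) -> assign | voices=[67 74 79 69]
Op 9: note_on(64): all voices busy, STEAL voice 2 (pitch 79, oldest) -> assign | voices=[67 74 64 69]
Op 10: note_on(89): all voices busy, STEAL voice 0 (pitch 67, oldest) -> assign | voices=[89 74 64 69]
Op 11: note_on(71): all voices busy, STEAL voice 3 (pitch 69, oldest) -> assign | voices=[89 74 64 71]
Op 12: note_on(61): all voices busy, STEAL voice 1 (pitch 74, oldest) -> assign | voices=[89 61 64 71]
Op 13: note_off(71): free voice 3 | voices=[89 61 64 -]
Op 14: note_on(73): voice 3 is free -> assigned | voices=[89 61 64 73]

Answer: 6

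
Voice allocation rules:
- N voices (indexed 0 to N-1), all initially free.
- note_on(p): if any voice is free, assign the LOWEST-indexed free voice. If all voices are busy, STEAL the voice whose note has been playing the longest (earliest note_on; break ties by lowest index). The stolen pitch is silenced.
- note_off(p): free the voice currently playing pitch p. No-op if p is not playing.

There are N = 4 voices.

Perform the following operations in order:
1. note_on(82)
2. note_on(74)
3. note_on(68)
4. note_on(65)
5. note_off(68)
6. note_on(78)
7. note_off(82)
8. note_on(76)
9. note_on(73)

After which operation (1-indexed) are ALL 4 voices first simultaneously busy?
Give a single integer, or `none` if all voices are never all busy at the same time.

Answer: 4

Derivation:
Op 1: note_on(82): voice 0 is free -> assigned | voices=[82 - - -]
Op 2: note_on(74): voice 1 is free -> assigned | voices=[82 74 - -]
Op 3: note_on(68): voice 2 is free -> assigned | voices=[82 74 68 -]
Op 4: note_on(65): voice 3 is free -> assigned | voices=[82 74 68 65]
Op 5: note_off(68): free voice 2 | voices=[82 74 - 65]
Op 6: note_on(78): voice 2 is free -> assigned | voices=[82 74 78 65]
Op 7: note_off(82): free voice 0 | voices=[- 74 78 65]
Op 8: note_on(76): voice 0 is free -> assigned | voices=[76 74 78 65]
Op 9: note_on(73): all voices busy, STEAL voice 1 (pitch 74, oldest) -> assign | voices=[76 73 78 65]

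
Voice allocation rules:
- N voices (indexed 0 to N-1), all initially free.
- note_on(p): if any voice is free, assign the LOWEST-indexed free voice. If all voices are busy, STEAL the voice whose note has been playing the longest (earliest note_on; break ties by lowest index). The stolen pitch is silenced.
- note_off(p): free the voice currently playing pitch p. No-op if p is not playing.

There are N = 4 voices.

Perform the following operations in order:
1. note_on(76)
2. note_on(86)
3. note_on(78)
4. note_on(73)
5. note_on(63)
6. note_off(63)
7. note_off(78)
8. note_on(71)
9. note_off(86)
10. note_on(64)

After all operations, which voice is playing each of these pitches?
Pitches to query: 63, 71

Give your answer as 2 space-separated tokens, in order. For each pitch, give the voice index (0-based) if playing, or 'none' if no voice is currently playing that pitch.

Op 1: note_on(76): voice 0 is free -> assigned | voices=[76 - - -]
Op 2: note_on(86): voice 1 is free -> assigned | voices=[76 86 - -]
Op 3: note_on(78): voice 2 is free -> assigned | voices=[76 86 78 -]
Op 4: note_on(73): voice 3 is free -> assigned | voices=[76 86 78 73]
Op 5: note_on(63): all voices busy, STEAL voice 0 (pitch 76, oldest) -> assign | voices=[63 86 78 73]
Op 6: note_off(63): free voice 0 | voices=[- 86 78 73]
Op 7: note_off(78): free voice 2 | voices=[- 86 - 73]
Op 8: note_on(71): voice 0 is free -> assigned | voices=[71 86 - 73]
Op 9: note_off(86): free voice 1 | voices=[71 - - 73]
Op 10: note_on(64): voice 1 is free -> assigned | voices=[71 64 - 73]

Answer: none 0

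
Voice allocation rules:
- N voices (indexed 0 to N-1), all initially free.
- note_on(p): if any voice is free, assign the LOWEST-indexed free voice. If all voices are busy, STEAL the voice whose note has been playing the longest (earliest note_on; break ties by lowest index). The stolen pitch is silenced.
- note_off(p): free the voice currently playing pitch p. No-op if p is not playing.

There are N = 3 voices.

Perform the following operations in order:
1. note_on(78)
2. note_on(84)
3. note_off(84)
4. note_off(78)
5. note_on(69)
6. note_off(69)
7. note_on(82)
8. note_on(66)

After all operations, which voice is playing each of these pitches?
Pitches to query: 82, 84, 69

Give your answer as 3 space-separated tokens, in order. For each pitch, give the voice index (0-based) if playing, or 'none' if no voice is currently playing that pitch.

Answer: 0 none none

Derivation:
Op 1: note_on(78): voice 0 is free -> assigned | voices=[78 - -]
Op 2: note_on(84): voice 1 is free -> assigned | voices=[78 84 -]
Op 3: note_off(84): free voice 1 | voices=[78 - -]
Op 4: note_off(78): free voice 0 | voices=[- - -]
Op 5: note_on(69): voice 0 is free -> assigned | voices=[69 - -]
Op 6: note_off(69): free voice 0 | voices=[- - -]
Op 7: note_on(82): voice 0 is free -> assigned | voices=[82 - -]
Op 8: note_on(66): voice 1 is free -> assigned | voices=[82 66 -]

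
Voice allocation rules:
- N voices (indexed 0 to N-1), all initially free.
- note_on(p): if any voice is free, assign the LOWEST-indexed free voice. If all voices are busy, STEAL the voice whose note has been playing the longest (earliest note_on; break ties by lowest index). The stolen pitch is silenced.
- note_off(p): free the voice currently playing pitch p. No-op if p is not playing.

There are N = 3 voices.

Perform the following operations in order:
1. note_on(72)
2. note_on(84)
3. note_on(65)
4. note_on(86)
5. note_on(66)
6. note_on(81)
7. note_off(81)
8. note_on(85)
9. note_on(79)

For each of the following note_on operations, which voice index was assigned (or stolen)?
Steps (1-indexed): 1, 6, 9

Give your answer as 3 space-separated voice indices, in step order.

Answer: 0 2 0

Derivation:
Op 1: note_on(72): voice 0 is free -> assigned | voices=[72 - -]
Op 2: note_on(84): voice 1 is free -> assigned | voices=[72 84 -]
Op 3: note_on(65): voice 2 is free -> assigned | voices=[72 84 65]
Op 4: note_on(86): all voices busy, STEAL voice 0 (pitch 72, oldest) -> assign | voices=[86 84 65]
Op 5: note_on(66): all voices busy, STEAL voice 1 (pitch 84, oldest) -> assign | voices=[86 66 65]
Op 6: note_on(81): all voices busy, STEAL voice 2 (pitch 65, oldest) -> assign | voices=[86 66 81]
Op 7: note_off(81): free voice 2 | voices=[86 66 -]
Op 8: note_on(85): voice 2 is free -> assigned | voices=[86 66 85]
Op 9: note_on(79): all voices busy, STEAL voice 0 (pitch 86, oldest) -> assign | voices=[79 66 85]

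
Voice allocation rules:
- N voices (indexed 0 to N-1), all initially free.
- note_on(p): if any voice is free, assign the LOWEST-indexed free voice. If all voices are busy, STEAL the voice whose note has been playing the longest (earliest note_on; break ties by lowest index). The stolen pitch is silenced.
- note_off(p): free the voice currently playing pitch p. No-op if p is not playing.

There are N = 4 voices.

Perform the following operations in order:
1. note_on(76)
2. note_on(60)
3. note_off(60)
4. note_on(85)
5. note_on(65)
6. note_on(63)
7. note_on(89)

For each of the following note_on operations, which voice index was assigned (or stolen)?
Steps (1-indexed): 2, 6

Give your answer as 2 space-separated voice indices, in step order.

Answer: 1 3

Derivation:
Op 1: note_on(76): voice 0 is free -> assigned | voices=[76 - - -]
Op 2: note_on(60): voice 1 is free -> assigned | voices=[76 60 - -]
Op 3: note_off(60): free voice 1 | voices=[76 - - -]
Op 4: note_on(85): voice 1 is free -> assigned | voices=[76 85 - -]
Op 5: note_on(65): voice 2 is free -> assigned | voices=[76 85 65 -]
Op 6: note_on(63): voice 3 is free -> assigned | voices=[76 85 65 63]
Op 7: note_on(89): all voices busy, STEAL voice 0 (pitch 76, oldest) -> assign | voices=[89 85 65 63]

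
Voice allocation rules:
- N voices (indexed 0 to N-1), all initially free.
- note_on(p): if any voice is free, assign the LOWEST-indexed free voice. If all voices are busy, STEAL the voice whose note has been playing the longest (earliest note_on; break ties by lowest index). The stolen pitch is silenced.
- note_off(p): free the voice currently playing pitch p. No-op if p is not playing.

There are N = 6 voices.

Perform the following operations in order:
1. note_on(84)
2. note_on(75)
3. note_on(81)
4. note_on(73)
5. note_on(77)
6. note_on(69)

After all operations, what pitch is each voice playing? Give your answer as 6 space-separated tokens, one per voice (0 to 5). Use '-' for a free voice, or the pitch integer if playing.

Answer: 84 75 81 73 77 69

Derivation:
Op 1: note_on(84): voice 0 is free -> assigned | voices=[84 - - - - -]
Op 2: note_on(75): voice 1 is free -> assigned | voices=[84 75 - - - -]
Op 3: note_on(81): voice 2 is free -> assigned | voices=[84 75 81 - - -]
Op 4: note_on(73): voice 3 is free -> assigned | voices=[84 75 81 73 - -]
Op 5: note_on(77): voice 4 is free -> assigned | voices=[84 75 81 73 77 -]
Op 6: note_on(69): voice 5 is free -> assigned | voices=[84 75 81 73 77 69]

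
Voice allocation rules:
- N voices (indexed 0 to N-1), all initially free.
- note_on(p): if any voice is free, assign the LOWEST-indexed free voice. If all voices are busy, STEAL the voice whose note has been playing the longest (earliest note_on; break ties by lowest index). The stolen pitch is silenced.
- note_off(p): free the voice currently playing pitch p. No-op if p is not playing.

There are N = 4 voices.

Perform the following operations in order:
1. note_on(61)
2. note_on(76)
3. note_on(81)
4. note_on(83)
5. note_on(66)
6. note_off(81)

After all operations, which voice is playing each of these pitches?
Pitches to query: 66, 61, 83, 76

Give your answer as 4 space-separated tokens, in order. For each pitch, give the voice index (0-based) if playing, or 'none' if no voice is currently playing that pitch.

Op 1: note_on(61): voice 0 is free -> assigned | voices=[61 - - -]
Op 2: note_on(76): voice 1 is free -> assigned | voices=[61 76 - -]
Op 3: note_on(81): voice 2 is free -> assigned | voices=[61 76 81 -]
Op 4: note_on(83): voice 3 is free -> assigned | voices=[61 76 81 83]
Op 5: note_on(66): all voices busy, STEAL voice 0 (pitch 61, oldest) -> assign | voices=[66 76 81 83]
Op 6: note_off(81): free voice 2 | voices=[66 76 - 83]

Answer: 0 none 3 1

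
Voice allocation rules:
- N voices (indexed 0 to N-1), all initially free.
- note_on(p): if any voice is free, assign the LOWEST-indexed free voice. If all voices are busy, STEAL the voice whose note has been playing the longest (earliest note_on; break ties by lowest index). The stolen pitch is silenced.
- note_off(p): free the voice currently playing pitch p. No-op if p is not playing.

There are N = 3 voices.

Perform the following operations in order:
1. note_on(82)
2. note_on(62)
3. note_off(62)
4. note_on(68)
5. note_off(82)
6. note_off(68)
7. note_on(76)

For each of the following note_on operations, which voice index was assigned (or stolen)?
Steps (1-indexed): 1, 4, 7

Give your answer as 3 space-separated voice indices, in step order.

Answer: 0 1 0

Derivation:
Op 1: note_on(82): voice 0 is free -> assigned | voices=[82 - -]
Op 2: note_on(62): voice 1 is free -> assigned | voices=[82 62 -]
Op 3: note_off(62): free voice 1 | voices=[82 - -]
Op 4: note_on(68): voice 1 is free -> assigned | voices=[82 68 -]
Op 5: note_off(82): free voice 0 | voices=[- 68 -]
Op 6: note_off(68): free voice 1 | voices=[- - -]
Op 7: note_on(76): voice 0 is free -> assigned | voices=[76 - -]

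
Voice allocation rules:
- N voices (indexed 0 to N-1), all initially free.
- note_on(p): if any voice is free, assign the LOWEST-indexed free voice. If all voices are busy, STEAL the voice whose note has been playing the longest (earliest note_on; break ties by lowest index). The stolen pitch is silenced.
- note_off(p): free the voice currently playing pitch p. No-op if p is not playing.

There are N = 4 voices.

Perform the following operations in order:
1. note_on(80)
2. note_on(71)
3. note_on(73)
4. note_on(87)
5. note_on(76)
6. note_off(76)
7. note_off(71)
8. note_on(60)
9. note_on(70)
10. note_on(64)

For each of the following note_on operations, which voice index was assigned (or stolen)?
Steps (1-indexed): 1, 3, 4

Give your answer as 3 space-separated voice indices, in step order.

Op 1: note_on(80): voice 0 is free -> assigned | voices=[80 - - -]
Op 2: note_on(71): voice 1 is free -> assigned | voices=[80 71 - -]
Op 3: note_on(73): voice 2 is free -> assigned | voices=[80 71 73 -]
Op 4: note_on(87): voice 3 is free -> assigned | voices=[80 71 73 87]
Op 5: note_on(76): all voices busy, STEAL voice 0 (pitch 80, oldest) -> assign | voices=[76 71 73 87]
Op 6: note_off(76): free voice 0 | voices=[- 71 73 87]
Op 7: note_off(71): free voice 1 | voices=[- - 73 87]
Op 8: note_on(60): voice 0 is free -> assigned | voices=[60 - 73 87]
Op 9: note_on(70): voice 1 is free -> assigned | voices=[60 70 73 87]
Op 10: note_on(64): all voices busy, STEAL voice 2 (pitch 73, oldest) -> assign | voices=[60 70 64 87]

Answer: 0 2 3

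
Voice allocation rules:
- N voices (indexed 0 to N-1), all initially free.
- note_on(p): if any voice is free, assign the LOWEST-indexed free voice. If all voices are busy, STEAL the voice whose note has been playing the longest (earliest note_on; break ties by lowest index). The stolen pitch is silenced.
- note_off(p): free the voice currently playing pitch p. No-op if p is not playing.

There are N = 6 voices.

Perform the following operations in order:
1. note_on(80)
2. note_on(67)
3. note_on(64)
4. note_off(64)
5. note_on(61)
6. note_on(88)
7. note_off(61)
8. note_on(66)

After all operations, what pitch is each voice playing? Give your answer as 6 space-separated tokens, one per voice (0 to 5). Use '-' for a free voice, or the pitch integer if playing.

Op 1: note_on(80): voice 0 is free -> assigned | voices=[80 - - - - -]
Op 2: note_on(67): voice 1 is free -> assigned | voices=[80 67 - - - -]
Op 3: note_on(64): voice 2 is free -> assigned | voices=[80 67 64 - - -]
Op 4: note_off(64): free voice 2 | voices=[80 67 - - - -]
Op 5: note_on(61): voice 2 is free -> assigned | voices=[80 67 61 - - -]
Op 6: note_on(88): voice 3 is free -> assigned | voices=[80 67 61 88 - -]
Op 7: note_off(61): free voice 2 | voices=[80 67 - 88 - -]
Op 8: note_on(66): voice 2 is free -> assigned | voices=[80 67 66 88 - -]

Answer: 80 67 66 88 - -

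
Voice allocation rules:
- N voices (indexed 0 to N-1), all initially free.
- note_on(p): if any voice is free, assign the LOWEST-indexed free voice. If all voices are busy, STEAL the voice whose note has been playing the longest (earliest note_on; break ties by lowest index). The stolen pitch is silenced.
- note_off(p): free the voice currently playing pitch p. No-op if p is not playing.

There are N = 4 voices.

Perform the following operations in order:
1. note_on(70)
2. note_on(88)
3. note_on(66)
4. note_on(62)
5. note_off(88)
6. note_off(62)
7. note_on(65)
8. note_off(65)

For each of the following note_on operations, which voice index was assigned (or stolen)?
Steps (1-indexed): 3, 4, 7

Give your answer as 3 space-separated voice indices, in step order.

Op 1: note_on(70): voice 0 is free -> assigned | voices=[70 - - -]
Op 2: note_on(88): voice 1 is free -> assigned | voices=[70 88 - -]
Op 3: note_on(66): voice 2 is free -> assigned | voices=[70 88 66 -]
Op 4: note_on(62): voice 3 is free -> assigned | voices=[70 88 66 62]
Op 5: note_off(88): free voice 1 | voices=[70 - 66 62]
Op 6: note_off(62): free voice 3 | voices=[70 - 66 -]
Op 7: note_on(65): voice 1 is free -> assigned | voices=[70 65 66 -]
Op 8: note_off(65): free voice 1 | voices=[70 - 66 -]

Answer: 2 3 1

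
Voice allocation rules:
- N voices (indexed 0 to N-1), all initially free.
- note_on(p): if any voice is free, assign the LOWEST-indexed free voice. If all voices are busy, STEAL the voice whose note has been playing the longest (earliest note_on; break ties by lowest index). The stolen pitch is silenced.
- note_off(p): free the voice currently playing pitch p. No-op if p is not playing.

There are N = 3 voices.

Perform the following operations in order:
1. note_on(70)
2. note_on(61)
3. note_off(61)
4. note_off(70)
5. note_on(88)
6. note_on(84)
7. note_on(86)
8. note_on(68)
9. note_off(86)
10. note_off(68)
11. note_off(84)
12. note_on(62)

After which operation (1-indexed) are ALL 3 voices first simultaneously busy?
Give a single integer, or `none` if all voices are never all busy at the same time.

Op 1: note_on(70): voice 0 is free -> assigned | voices=[70 - -]
Op 2: note_on(61): voice 1 is free -> assigned | voices=[70 61 -]
Op 3: note_off(61): free voice 1 | voices=[70 - -]
Op 4: note_off(70): free voice 0 | voices=[- - -]
Op 5: note_on(88): voice 0 is free -> assigned | voices=[88 - -]
Op 6: note_on(84): voice 1 is free -> assigned | voices=[88 84 -]
Op 7: note_on(86): voice 2 is free -> assigned | voices=[88 84 86]
Op 8: note_on(68): all voices busy, STEAL voice 0 (pitch 88, oldest) -> assign | voices=[68 84 86]
Op 9: note_off(86): free voice 2 | voices=[68 84 -]
Op 10: note_off(68): free voice 0 | voices=[- 84 -]
Op 11: note_off(84): free voice 1 | voices=[- - -]
Op 12: note_on(62): voice 0 is free -> assigned | voices=[62 - -]

Answer: 7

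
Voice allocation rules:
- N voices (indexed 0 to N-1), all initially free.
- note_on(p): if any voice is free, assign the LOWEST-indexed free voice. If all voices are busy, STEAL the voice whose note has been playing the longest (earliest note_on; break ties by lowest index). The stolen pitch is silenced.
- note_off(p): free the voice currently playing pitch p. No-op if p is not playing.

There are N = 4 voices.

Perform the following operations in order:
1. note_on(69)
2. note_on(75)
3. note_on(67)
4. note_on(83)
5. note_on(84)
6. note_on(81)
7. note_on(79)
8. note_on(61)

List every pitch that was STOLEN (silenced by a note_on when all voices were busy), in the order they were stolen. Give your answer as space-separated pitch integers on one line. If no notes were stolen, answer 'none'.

Answer: 69 75 67 83

Derivation:
Op 1: note_on(69): voice 0 is free -> assigned | voices=[69 - - -]
Op 2: note_on(75): voice 1 is free -> assigned | voices=[69 75 - -]
Op 3: note_on(67): voice 2 is free -> assigned | voices=[69 75 67 -]
Op 4: note_on(83): voice 3 is free -> assigned | voices=[69 75 67 83]
Op 5: note_on(84): all voices busy, STEAL voice 0 (pitch 69, oldest) -> assign | voices=[84 75 67 83]
Op 6: note_on(81): all voices busy, STEAL voice 1 (pitch 75, oldest) -> assign | voices=[84 81 67 83]
Op 7: note_on(79): all voices busy, STEAL voice 2 (pitch 67, oldest) -> assign | voices=[84 81 79 83]
Op 8: note_on(61): all voices busy, STEAL voice 3 (pitch 83, oldest) -> assign | voices=[84 81 79 61]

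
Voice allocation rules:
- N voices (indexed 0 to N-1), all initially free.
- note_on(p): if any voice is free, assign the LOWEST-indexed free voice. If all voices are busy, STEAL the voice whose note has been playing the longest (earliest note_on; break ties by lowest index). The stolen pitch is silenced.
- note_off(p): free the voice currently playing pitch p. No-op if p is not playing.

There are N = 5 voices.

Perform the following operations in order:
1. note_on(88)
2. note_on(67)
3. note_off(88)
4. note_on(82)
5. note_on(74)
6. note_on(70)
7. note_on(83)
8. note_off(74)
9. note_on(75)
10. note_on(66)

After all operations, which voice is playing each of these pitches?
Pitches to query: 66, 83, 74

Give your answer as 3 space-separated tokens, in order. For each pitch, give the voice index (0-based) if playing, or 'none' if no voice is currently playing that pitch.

Answer: 1 4 none

Derivation:
Op 1: note_on(88): voice 0 is free -> assigned | voices=[88 - - - -]
Op 2: note_on(67): voice 1 is free -> assigned | voices=[88 67 - - -]
Op 3: note_off(88): free voice 0 | voices=[- 67 - - -]
Op 4: note_on(82): voice 0 is free -> assigned | voices=[82 67 - - -]
Op 5: note_on(74): voice 2 is free -> assigned | voices=[82 67 74 - -]
Op 6: note_on(70): voice 3 is free -> assigned | voices=[82 67 74 70 -]
Op 7: note_on(83): voice 4 is free -> assigned | voices=[82 67 74 70 83]
Op 8: note_off(74): free voice 2 | voices=[82 67 - 70 83]
Op 9: note_on(75): voice 2 is free -> assigned | voices=[82 67 75 70 83]
Op 10: note_on(66): all voices busy, STEAL voice 1 (pitch 67, oldest) -> assign | voices=[82 66 75 70 83]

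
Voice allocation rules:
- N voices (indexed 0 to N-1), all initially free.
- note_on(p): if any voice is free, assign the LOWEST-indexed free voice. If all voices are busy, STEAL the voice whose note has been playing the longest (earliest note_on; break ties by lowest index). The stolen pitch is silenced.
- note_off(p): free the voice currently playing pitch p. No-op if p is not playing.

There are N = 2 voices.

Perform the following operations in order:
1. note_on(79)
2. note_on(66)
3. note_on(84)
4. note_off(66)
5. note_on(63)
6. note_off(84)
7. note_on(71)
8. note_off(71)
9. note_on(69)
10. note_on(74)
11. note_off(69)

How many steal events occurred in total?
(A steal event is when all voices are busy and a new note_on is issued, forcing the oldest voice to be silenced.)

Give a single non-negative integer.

Answer: 2

Derivation:
Op 1: note_on(79): voice 0 is free -> assigned | voices=[79 -]
Op 2: note_on(66): voice 1 is free -> assigned | voices=[79 66]
Op 3: note_on(84): all voices busy, STEAL voice 0 (pitch 79, oldest) -> assign | voices=[84 66]
Op 4: note_off(66): free voice 1 | voices=[84 -]
Op 5: note_on(63): voice 1 is free -> assigned | voices=[84 63]
Op 6: note_off(84): free voice 0 | voices=[- 63]
Op 7: note_on(71): voice 0 is free -> assigned | voices=[71 63]
Op 8: note_off(71): free voice 0 | voices=[- 63]
Op 9: note_on(69): voice 0 is free -> assigned | voices=[69 63]
Op 10: note_on(74): all voices busy, STEAL voice 1 (pitch 63, oldest) -> assign | voices=[69 74]
Op 11: note_off(69): free voice 0 | voices=[- 74]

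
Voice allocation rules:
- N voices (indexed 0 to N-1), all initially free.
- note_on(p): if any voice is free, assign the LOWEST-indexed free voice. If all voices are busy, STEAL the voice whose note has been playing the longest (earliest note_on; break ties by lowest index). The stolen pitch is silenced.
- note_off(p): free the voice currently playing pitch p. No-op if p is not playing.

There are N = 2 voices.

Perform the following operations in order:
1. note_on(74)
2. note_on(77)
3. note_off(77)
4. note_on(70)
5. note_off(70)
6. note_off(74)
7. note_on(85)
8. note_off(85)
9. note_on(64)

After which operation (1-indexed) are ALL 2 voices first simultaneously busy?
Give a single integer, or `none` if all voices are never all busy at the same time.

Answer: 2

Derivation:
Op 1: note_on(74): voice 0 is free -> assigned | voices=[74 -]
Op 2: note_on(77): voice 1 is free -> assigned | voices=[74 77]
Op 3: note_off(77): free voice 1 | voices=[74 -]
Op 4: note_on(70): voice 1 is free -> assigned | voices=[74 70]
Op 5: note_off(70): free voice 1 | voices=[74 -]
Op 6: note_off(74): free voice 0 | voices=[- -]
Op 7: note_on(85): voice 0 is free -> assigned | voices=[85 -]
Op 8: note_off(85): free voice 0 | voices=[- -]
Op 9: note_on(64): voice 0 is free -> assigned | voices=[64 -]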